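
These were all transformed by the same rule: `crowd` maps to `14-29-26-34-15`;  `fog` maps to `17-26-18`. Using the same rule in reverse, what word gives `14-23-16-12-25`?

clean

c is letter #3 and maps to 14: an offset of 11. The number is (letter's place in the alphabet, a=1) + 11.
Undoing it on 14-23-16-12-25: 14→(14−11)÷1=3=c, 23→(23−11)÷1=12=l, 16→(16−11)÷1=5=e, 12→(12−11)÷1=1=a, 25→(25−11)÷1=14=n.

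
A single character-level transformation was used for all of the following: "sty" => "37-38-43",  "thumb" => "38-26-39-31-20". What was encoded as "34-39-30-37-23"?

s is letter #19 and maps to 37: an offset of 18. The number is (letter's place in the alphabet, a=1) + 18.
Undoing it on 34-39-30-37-23: 34→(34−18)÷1=16=p, 39→(39−18)÷1=21=u, 30→(30−18)÷1=12=l, 37→(37−18)÷1=19=s, 23→(23−18)÷1=5=e.

pulse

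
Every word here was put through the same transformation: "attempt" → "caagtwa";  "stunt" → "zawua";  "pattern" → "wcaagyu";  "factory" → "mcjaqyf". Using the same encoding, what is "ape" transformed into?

Vowels shift forward by 2 and consonants shift forward by 7.
Applying it to ape: a(vowel)+2=c, p(cons)+7=w, e(vowel)+2=g.

cwg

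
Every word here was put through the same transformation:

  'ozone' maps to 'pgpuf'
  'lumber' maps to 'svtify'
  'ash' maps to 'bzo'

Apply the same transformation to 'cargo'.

jbynp

The shift depends on letter class: consonant z→g is +7, but vowel o→p is +1. The rule splits by letter class: vowels +1, consonants +7.
For cargo: c(cons)+7=j, a(vowel)+1=b, r(cons)+7=y, g(cons)+7=n, o(vowel)+1=p.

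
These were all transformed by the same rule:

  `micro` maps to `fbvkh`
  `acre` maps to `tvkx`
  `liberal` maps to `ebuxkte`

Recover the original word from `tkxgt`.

arena

Compare letters: m→f is +19, i→b is +19, c→v is +19 — a constant shift. This is a Caesar cipher with shift 19.
Decoding tkxgt: t−19=a, k−19=r, x−19=e, g−19=n, t−19=a.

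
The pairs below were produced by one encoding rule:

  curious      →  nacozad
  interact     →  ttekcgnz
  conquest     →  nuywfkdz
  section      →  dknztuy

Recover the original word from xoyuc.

The shifts repeat in a cycle of length 2: positions 0,1,… shift by +11, +6, then the pattern repeats.
Decoding xoyuc: x−11=m, o−6=i, y−11=n, u−6=o, c−11=r.

minor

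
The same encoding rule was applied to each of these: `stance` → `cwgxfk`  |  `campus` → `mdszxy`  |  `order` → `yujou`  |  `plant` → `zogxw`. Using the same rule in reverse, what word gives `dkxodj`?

thread

A repeating key of period 3 is used — shifts +10, +3, +6 over and over.
Decoding dkxodj: d−10=t, k−3=h, x−6=r, o−10=e, d−3=a, j−6=d.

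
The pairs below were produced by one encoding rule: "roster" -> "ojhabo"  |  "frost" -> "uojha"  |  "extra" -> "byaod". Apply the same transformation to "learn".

r(17)→o(14) and o(14)→j(9) fit y≡19x+3 (mod 26); the inverse of 19 mod 26 is 11. Treating letters as 0–25, the rule is x ↦ 19x + 3 (mod 26).
Applying it to learn: l(11)→19·11+3≡4=e; e(4)→19·4+3≡1=b; a(0)→19·0+3≡3=d; r(17)→19·17+3≡14=o; n(13)→19·13+3≡16=q (all mod 26).

ebdoq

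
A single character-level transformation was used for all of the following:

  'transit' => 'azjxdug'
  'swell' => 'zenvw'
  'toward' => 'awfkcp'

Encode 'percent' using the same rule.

wmampzg

Each letter shifts forward by (position + 7), i.e. 7, 8, 9, … — the shift grows by one for each successive letter.
Applying it to percent: p+7=w, e+8=m, r+9=a, c+10=m, e+11=p, n+12=z, t+13=g.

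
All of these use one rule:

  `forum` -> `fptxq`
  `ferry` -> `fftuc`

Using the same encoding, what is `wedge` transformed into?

In forum: f→f is +0, o→p is +1, r→t is +2, u→x is +3 — the shift increases by 1 each position. Letter i (0-indexed) is shifted by i+0, so successive shifts are 0, 1, 2, ….
For wedge: w+0=w, e+1=f, d+2=f, g+3=j, e+4=i.

wffji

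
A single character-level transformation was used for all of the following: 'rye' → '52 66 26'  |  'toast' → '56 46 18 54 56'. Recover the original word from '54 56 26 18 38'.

steak

With a=1..z=26, the number is 2·pos + 16.
Undoing it on 54 56 26 18 38: 54→(54−16)÷2=19=s, 56→(56−16)÷2=20=t, 26→(26−16)÷2=5=e, 18→(18−16)÷2=1=a, 38→(38−16)÷2=11=k.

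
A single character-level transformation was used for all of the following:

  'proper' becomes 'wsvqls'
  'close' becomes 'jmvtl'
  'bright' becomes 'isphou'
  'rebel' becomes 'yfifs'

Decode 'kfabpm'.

Shifts by position in proper: pos 0: p→w (+7), pos 1: r→s (+1), pos 2: o→v (+7), pos 3: p→q (+1) — repeating every 2. It's a Vigenère-style cipher with numeric key [7,1]: position i shifts by key[i mod 2].
Decoding kfabpm: k−7=d, f−1=e, a−7=t, b−1=a, p−7=i, m−1=l.

detail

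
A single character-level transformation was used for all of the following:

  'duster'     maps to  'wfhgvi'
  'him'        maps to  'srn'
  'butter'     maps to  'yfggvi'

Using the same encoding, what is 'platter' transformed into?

Each pair mirrors across the alphabet (d↔w, u↔f, s↔h): positions sum to 25. Letters are reflected about the middle of the alphabet (position → 25−position): Atbash.
On platter: p↔k, l↔o, a↔z, t↔g, t↔g, e↔v, r↔i.

kozggvi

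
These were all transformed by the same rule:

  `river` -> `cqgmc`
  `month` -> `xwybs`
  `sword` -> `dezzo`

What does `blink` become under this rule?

The shifts repeat in a cycle of length 2: positions 0,1,… shift by +11, +8, then the pattern repeats.
For blink: b+11=m, l+8=t, i+11=t, n+8=v, k+11=v.

mttvv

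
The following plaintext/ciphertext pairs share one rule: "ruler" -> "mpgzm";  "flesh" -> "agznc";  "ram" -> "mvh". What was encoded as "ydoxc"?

ditch

Compare letters: r→m is +21, u→p is +21, l→g is +21 — a constant shift. Every letter moves 21 places later in the alphabet, wrapping around z→a.
Decoding ydoxc: y−21=d, d−21=i, o−21=t, x−21=c, c−21=h.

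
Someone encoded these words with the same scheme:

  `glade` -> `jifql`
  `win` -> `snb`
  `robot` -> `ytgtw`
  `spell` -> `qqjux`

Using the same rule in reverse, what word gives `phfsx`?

snack

Read the word backwards and shift each letter +5.
Reversing it on phfsx: shift back: p−5=k, h−5=c, f−5=a, s−5=n, x−5=s → kcans; then reverse → snack.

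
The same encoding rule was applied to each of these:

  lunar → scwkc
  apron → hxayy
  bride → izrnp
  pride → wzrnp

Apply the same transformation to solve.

zwufp

In lunar: l→s is +7, u→c is +8, n→w is +9, a→k is +10 — the shift increases by 1 each position. The shift increases by 1 at each position, starting from +7: 7, 8, 9, ….
Applying it to solve: s+7=z, o+8=w, l+9=u, v+10=f, e+11=p.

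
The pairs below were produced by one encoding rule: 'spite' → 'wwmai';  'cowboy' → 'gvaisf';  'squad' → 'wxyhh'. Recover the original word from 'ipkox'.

eight

Shifts by position in spite: pos 0: s→w (+4), pos 1: p→w (+7), pos 2: i→m (+4), pos 3: t→a (+7) — repeating every 2. The shifts repeat in a cycle of length 2: positions 0,1,… shift by +4, +7, then the pattern repeats.
Decoding ipkox: i−4=e, p−7=i, k−4=g, o−7=h, x−4=t.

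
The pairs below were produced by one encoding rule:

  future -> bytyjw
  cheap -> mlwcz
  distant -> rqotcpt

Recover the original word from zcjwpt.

parent

f(5)→b(1) and u(20)→y(24) fit y≡5x+2 (mod 26); the inverse of 5 mod 26 is 21. Treating letters as 0–25, the rule is x ↦ 5x + 2 (mod 26).
Undoing it on zcjwpt: z(25)→21·(25−2)≡15=p; c(2)→21·(2−2)≡0=a; j(9)→21·(9−2)≡17=r; w(22)→21·(22−2)≡4=e; p(15)→21·(15−2)≡13=n; t(19)→21·(19−2)≡19=t (all mod 26).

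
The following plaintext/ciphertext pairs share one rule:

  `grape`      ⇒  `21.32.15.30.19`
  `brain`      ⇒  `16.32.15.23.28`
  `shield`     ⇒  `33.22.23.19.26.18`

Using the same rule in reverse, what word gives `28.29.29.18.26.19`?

g is letter #7 and maps to 21: an offset of 14. Letters become their 1-based position plus 14 (so a→15, b→16, …).
Reversing it on 28.29.29.18.26.19: 28→(28−14)÷1=14=n, 29→(29−14)÷1=15=o, 29→(29−14)÷1=15=o, 18→(18−14)÷1=4=d, 26→(26−14)÷1=12=l, 19→(19−14)÷1=5=e.

noodle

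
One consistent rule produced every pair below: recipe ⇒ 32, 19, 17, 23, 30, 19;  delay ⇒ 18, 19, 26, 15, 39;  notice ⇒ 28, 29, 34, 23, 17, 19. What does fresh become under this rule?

Each letter is replaced by its alphabet position (a=1..z=26) + 14.
Applying it to fresh: f=6→20, r=18→32, e=5→19, s=19→33, h=8→22.

20, 32, 19, 33, 22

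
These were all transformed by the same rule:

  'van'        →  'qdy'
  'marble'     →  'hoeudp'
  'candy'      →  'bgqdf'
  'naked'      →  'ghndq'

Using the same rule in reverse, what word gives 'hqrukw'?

throne

The output letters match the input read backwards, each shifted +3: van reversed is nav. The word is reversed, then every letter is shifted forward by 3.
Decoding hqrukw: shift back: h−3=e, q−3=n, r−3=o, u−3=r, k−3=h, w−3=t → enorht; then reverse → throne.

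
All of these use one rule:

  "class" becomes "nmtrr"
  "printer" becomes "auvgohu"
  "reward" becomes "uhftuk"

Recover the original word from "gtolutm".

natural

c(2)→n(13) and l(11)→m(12) fit y≡23x+19 (mod 26); the inverse of 23 mod 26 is 17. Treating letters as 0–25, the rule is x ↦ 23x + 19 (mod 26).
Reversing it on gtolutm: g(6)→17·(6−19)≡13=n; t(19)→17·(19−19)≡0=a; o(14)→17·(14−19)≡19=t; l(11)→17·(11−19)≡20=u; u(20)→17·(20−19)≡17=r; t(19)→17·(19−19)≡0=a; m(12)→17·(12−19)≡11=l (all mod 26).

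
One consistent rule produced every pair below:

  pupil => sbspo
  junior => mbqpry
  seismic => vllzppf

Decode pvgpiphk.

modified

Shifts by position in pupil: pos 0: p→s (+3), pos 1: u→b (+7), pos 2: p→s (+3), pos 3: i→p (+7) — repeating every 2. It's a Vigenère-style cipher with numeric key [3,7]: position i shifts by key[i mod 2].
Decoding pvgpiphk: p−3=m, v−7=o, g−3=d, p−7=i, i−3=f, p−7=i, h−3=e, k−7=d.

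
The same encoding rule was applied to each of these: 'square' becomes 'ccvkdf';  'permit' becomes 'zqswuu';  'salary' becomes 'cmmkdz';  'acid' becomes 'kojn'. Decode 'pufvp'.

A repeating key of period 3 is used — shifts +10, +12, +1 over and over.
Undoing it on pufvp: p−10=f, u−12=i, f−1=e, v−10=l, p−12=d.

field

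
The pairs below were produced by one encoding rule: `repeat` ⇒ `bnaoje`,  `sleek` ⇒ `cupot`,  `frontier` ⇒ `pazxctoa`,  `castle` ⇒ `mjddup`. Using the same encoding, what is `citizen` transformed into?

mresipx

A repeating key of period 3 is used — shifts +10, +9, +11 over and over.
For citizen: c+10=m, i+9=r, t+11=e, i+10=s, z+9=i, e+11=p, n+10=x.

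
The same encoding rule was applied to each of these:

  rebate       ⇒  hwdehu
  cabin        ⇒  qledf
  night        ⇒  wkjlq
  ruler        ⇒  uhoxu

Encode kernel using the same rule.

The output letters match the input read backwards, each shifted +3: rebate reversed is etaber. Two steps: reverse the string, then apply a Caesar shift of +3.
For kernel: reverse → lenrek; then shift: l+3=o, e+3=h, n+3=q, r+3=u, e+3=h, k+3=n.

ohquhn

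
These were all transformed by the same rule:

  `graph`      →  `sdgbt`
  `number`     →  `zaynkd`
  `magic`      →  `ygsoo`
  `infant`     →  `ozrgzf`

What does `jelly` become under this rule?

The shift depends on letter class: consonant g→s is +12, but vowel a→g is +6. Two shifts are in play — +6 for a/e/i/o/u, +12 for every other letter.
For jelly: j(cons)+12=v, e(vowel)+6=k, l(cons)+12=x, l(cons)+12=x, y(cons)+12=k.

vkxxk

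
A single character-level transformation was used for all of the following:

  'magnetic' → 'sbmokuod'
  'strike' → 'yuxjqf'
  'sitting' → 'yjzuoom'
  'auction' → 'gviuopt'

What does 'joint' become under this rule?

ppooz

A repeating key of period 2 is used — shifts +6, +1 over and over.
On joint: j+6=p, o+1=p, i+6=o, n+1=o, t+6=z.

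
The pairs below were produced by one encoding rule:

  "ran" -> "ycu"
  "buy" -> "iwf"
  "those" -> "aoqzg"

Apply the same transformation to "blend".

isguk

Vowels shift forward by 2 and consonants shift forward by 7.
On blend: b(cons)+7=i, l(cons)+7=s, e(vowel)+2=g, n(cons)+7=u, d(cons)+7=k.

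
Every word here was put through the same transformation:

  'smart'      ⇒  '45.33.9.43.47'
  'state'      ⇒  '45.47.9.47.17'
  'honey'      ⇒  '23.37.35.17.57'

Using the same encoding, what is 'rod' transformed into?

s(#19)→45 and m(#13)→33: differences scale by 2, so n = 2·pos + 7. With a=1..z=26, the number is 2·pos + 7.
For rod: r=18→43, o=15→37, d=4→15.

43.37.15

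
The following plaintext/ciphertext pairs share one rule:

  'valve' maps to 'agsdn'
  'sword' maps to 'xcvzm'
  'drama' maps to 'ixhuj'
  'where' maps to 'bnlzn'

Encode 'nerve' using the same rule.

skydn

In valve: v→a is +5, a→g is +6, l→s is +7, v→d is +8 — the shift increases by 1 each position. Letter i (0-indexed) is shifted by i+5, so successive shifts are 5, 6, 7, ….
For nerve: n+5=s, e+6=k, r+7=y, v+8=d, e+9=n.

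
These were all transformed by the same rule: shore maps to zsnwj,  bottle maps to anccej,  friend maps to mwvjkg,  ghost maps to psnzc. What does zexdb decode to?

slack

s(18)→z(25) and h(7)→s(18) fit y≡3x+23 (mod 26); the inverse of 3 mod 26 is 9. This is an affine cipher: with a=0,…,z=25, each position x becomes (3x+23) mod 26.
Undoing it on zexdb: z(25)→9·(25−23)≡18=s; e(4)→9·(4−23)≡11=l; x(23)→9·(23−23)≡0=a; d(3)→9·(3−23)≡2=c; b(1)→9·(1−23)≡10=k (all mod 26).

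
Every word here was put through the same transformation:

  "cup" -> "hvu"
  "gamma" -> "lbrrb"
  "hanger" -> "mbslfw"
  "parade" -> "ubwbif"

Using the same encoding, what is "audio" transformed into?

The shift depends on letter class: consonant c→h is +5, but vowel u→v is +1. The rule splits by letter class: vowels +1, consonants +5.
Applying it to audio: a(vowel)+1=b, u(vowel)+1=v, d(cons)+5=i, i(vowel)+1=j, o(vowel)+1=p.

bvijp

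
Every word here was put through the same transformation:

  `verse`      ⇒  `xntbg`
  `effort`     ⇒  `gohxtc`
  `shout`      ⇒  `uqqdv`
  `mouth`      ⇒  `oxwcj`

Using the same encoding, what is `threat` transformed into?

vqtncc

Shifts by position in verse: pos 0: v→x (+2), pos 1: e→n (+9), pos 2: r→t (+2), pos 3: s→b (+9) — repeating every 2. The shifts repeat in a cycle of length 2: positions 0,1,… shift by +2, +9, then the pattern repeats.
For threat: t+2=v, h+9=q, r+2=t, e+9=n, a+2=c, t+9=c.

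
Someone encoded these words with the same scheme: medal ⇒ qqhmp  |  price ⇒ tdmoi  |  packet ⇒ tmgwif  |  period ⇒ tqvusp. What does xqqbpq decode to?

temple

Shifts by position in medal: pos 0: m→q (+4), pos 1: e→q (+12), pos 2: d→h (+4), pos 3: a→m (+12) — repeating every 2. A repeating key of period 2 is used — shifts +4, +12 over and over.
Undoing it on xqqbpq: x−4=t, q−12=e, q−4=m, b−12=p, p−4=l, q−12=e.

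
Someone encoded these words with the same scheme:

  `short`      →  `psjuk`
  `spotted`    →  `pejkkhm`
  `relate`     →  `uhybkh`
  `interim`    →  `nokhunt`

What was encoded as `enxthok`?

s(18)→p(15) and h(7)→s(18) fit y≡21x+1 (mod 26); the inverse of 21 mod 26 is 5. Each letter's alphabet position (a=0..z=25) is mapped through 21·x+1 mod 26 — an affine cipher.
Undoing it on enxthok: e(4)→5·(4−1)≡15=p; n(13)→5·(13−1)≡8=i; x(23)→5·(23−1)≡6=g; t(19)→5·(19−1)≡12=m; h(7)→5·(7−1)≡4=e; o(14)→5·(14−1)≡13=n; k(10)→5·(10−1)≡19=t (all mod 26).

pigment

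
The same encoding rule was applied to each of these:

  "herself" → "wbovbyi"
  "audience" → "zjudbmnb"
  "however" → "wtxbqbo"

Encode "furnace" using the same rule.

Treating letters as 0–25, the rule is x ↦ 7x + 25 (mod 26).
On furnace: f(5)→7·5+25≡8=i; u(20)→7·20+25≡9=j; r(17)→7·17+25≡14=o; n(13)→7·13+25≡12=m; a(0)→7·0+25≡25=z; c(2)→7·2+25≡13=n; e(4)→7·4+25≡1=b (all mod 26).

ijomznb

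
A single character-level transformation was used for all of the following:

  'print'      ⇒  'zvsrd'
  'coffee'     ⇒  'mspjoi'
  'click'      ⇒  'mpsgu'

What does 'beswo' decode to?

A repeating key of period 2 is used — shifts +10, +4 over and over.
Undoing it on beswo: b−10=r, e−4=a, s−10=i, w−4=s, o−10=e.

raise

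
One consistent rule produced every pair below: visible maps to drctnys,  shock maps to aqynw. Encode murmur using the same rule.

udbxge

In visible: v→d is +8, i→r is +9, s→c is +10, i→t is +11 — the shift increases by 1 each position. Letter i (0-indexed) is shifted by i+8, so successive shifts are 8, 9, 10, ….
Applying it to murmur: m+8=u, u+9=d, r+10=b, m+11=x, u+12=g, r+13=e.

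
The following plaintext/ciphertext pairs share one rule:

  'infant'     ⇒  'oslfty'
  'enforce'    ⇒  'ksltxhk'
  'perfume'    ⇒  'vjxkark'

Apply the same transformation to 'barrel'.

Shifts by position in infant: pos 0: i→o (+6), pos 1: n→s (+5), pos 2: f→l (+6), pos 3: a→f (+5) — repeating every 2. A repeating key of period 2 is used — shifts +6, +5 over and over.
On barrel: b+6=h, a+5=f, r+6=x, r+5=w, e+6=k, l+5=q.

hfxwkq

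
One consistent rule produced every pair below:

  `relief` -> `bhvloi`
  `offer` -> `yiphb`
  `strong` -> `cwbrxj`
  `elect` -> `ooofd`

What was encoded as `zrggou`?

powder

Shifts by position in relief: pos 0: r→b (+10), pos 1: e→h (+3), pos 2: l→v (+10), pos 3: i→l (+3) — repeating every 2. The shifts repeat in a cycle of length 2: positions 0,1,… shift by +10, +3, then the pattern repeats.
Undoing it on zrggou: z−10=p, r−3=o, g−10=w, g−3=d, o−10=e, u−3=r.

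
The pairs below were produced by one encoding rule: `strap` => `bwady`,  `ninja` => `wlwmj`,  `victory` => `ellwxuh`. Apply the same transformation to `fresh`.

ounvq

Shifts by position in strap: pos 0: s→b (+9), pos 1: t→w (+3), pos 2: r→a (+9), pos 3: a→d (+3) — repeating every 2. The shifts repeat in a cycle of length 2: positions 0,1,… shift by +9, +3, then the pattern repeats.
For fresh: f+9=o, r+3=u, e+9=n, s+3=v, h+9=q.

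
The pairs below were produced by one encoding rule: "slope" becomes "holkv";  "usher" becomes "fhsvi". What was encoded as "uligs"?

Each letter is replaced by its mirror in the alphabet: a↔z, b↔y, c↔x, and so on (the Atbash cipher).
Decoding uligs: u↔f, l↔o, i↔r, g↔t, s↔h.

forth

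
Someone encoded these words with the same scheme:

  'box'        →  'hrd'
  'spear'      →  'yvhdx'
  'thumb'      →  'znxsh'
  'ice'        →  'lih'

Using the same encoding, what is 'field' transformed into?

llhrj

The shift depends on letter class: consonant b→h is +6, but vowel o→r is +3. Two shifts are in play — +3 for a/e/i/o/u, +6 for every other letter.
On field: f(cons)+6=l, i(vowel)+3=l, e(vowel)+3=h, l(cons)+6=r, d(cons)+6=j.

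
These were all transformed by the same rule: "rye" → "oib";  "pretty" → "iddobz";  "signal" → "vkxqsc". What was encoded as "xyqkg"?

wagon

The word is reversed, then every letter is shifted forward by 10.
Undoing it on xyqkg: shift back: x−10=n, y−10=o, q−10=g, k−10=a, g−10=w → nogaw; then reverse → wagon.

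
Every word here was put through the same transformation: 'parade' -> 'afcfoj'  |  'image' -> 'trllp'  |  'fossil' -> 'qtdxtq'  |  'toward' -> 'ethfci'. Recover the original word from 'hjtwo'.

Shifts by position in parade: pos 0: p→a (+11), pos 1: a→f (+5), pos 2: r→c (+11), pos 3: a→f (+5) — repeating every 2. It's a Vigenère-style cipher with numeric key [11,5]: position i shifts by key[i mod 2].
Reversing it on hjtwo: h−11=w, j−5=e, t−11=i, w−5=r, o−11=d.

weird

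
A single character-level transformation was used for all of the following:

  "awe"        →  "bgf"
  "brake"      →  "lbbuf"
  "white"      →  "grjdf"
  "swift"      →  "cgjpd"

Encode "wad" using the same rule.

The shift depends on letter class: consonant w→g is +10, but vowel a→b is +1. Vowels shift forward by 1 and consonants shift forward by 10.
For wad: w(cons)+10=g, a(vowel)+1=b, d(cons)+10=n.

gbn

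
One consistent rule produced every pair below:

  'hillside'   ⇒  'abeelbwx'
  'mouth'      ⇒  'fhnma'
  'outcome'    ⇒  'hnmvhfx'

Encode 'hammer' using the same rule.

atffxk

Compare letters: h→a is +19, i→b is +19, l→e is +19 — a constant shift. Every letter moves 19 places later in the alphabet, wrapping around z→a.
Applying it to hammer: h+19=a, a+19=t, m+19=f, m+19=f, e+19=x, r+19=k.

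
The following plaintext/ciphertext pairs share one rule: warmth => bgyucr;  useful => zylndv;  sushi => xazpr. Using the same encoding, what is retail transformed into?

In warmth: w→b is +5, a→g is +6, r→y is +7, m→u is +8 — the shift increases by 1 each position. Letter i (0-indexed) is shifted by i+5, so successive shifts are 5, 6, 7, ….
Applying it to retail: r+5=w, e+6=k, t+7=a, a+8=i, i+9=r, l+10=v.

wkairv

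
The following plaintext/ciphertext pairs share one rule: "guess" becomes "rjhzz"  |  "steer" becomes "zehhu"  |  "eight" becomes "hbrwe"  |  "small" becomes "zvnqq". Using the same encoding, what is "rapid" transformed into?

This is an affine cipher: with a=0,…,z=25, each position x becomes (5x+13) mod 26.
On rapid: r(17)→5·17+13≡20=u; a(0)→5·0+13≡13=n; p(15)→5·15+13≡10=k; i(8)→5·8+13≡1=b; d(3)→5·3+13≡2=c (all mod 26).

unkbc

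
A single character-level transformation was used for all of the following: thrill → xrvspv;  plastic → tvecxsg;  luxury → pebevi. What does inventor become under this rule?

mxzordsb

A repeating key of period 2 is used — shifts +4, +10 over and over.
For inventor: i+4=m, n+10=x, v+4=z, e+10=o, n+4=r, t+10=d, o+4=s, r+10=b.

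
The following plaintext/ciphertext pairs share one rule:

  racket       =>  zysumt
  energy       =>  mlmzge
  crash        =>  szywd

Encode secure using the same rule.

Treating letters as 0–25, the rule is x ↦ 23x + 24 (mod 26).
For secure: s(18)→23·18+24≡22=w; e(4)→23·4+24≡12=m; c(2)→23·2+24≡18=s; u(20)→23·20+24≡16=q; r(17)→23·17+24≡25=z; e(4)→23·4+24≡12=m (all mod 26).

wmsqzm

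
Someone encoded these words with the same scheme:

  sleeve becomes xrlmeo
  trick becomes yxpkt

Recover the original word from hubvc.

count

Letter i (0-indexed) is shifted by i+5, so successive shifts are 5, 6, 7, ….
Decoding hubvc: h−5=c, u−6=o, b−7=u, v−8=n, c−9=t.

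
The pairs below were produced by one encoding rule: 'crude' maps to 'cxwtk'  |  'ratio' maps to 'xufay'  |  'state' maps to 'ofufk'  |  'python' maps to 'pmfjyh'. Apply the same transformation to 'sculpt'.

c(2)→c(2) and r(17)→x(23) fit y≡17x+20 (mod 26); the inverse of 17 mod 26 is 23. Treating letters as 0–25, the rule is x ↦ 17x + 20 (mod 26).
On sculpt: s(18)→17·18+20≡14=o; c(2)→17·2+20≡2=c; u(20)→17·20+20≡22=w; l(11)→17·11+20≡25=z; p(15)→17·15+20≡15=p; t(19)→17·19+20≡5=f (all mod 26).

ocwzpf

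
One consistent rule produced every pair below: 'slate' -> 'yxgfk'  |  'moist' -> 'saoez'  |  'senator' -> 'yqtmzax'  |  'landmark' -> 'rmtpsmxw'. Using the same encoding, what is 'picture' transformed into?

vuifadk

Shifts by position in slate: pos 0: s→y (+6), pos 1: l→x (+12), pos 2: a→g (+6), pos 3: t→f (+12) — repeating every 2. A repeating key of period 2 is used — shifts +6, +12 over and over.
On picture: p+6=v, i+12=u, c+6=i, t+12=f, u+6=a, r+12=d, e+6=k.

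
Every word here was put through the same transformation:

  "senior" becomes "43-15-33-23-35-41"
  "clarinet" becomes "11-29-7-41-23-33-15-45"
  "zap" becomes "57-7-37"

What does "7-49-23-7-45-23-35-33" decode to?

aviation

Each letter becomes 2×(its alphabet position, a=1..z=26) + 5.
Reversing it on 7-49-23-7-45-23-35-33: 7→(7−5)÷2=1=a, 49→(49−5)÷2=22=v, 23→(23−5)÷2=9=i, 7→(7−5)÷2=1=a, 45→(45−5)÷2=20=t, 23→(23−5)÷2=9=i, 35→(35−5)÷2=15=o, 33→(33−5)÷2=14=n.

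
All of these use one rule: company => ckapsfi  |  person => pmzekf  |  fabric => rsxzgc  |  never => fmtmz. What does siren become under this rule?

c(2)→c(2) and o(14)→k(10) fit y≡5x+18 (mod 26); the inverse of 5 mod 26 is 21. This is an affine cipher: with a=0,…,z=25, each position x becomes (5x+18) mod 26.
For siren: s(18)→5·18+18≡4=e; i(8)→5·8+18≡6=g; r(17)→5·17+18≡25=z; e(4)→5·4+18≡12=m; n(13)→5·13+18≡5=f (all mod 26).

egzmf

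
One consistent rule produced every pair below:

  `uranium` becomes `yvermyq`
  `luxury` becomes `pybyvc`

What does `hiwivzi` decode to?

Compare letters: u→y is +4, r→v is +4, a→e is +4 — a constant shift. This is a Caesar cipher with shift 4.
Undoing it on hiwivzi: h−4=d, i−4=e, w−4=s, i−4=e, v−4=r, z−4=v, i−4=e.

deserve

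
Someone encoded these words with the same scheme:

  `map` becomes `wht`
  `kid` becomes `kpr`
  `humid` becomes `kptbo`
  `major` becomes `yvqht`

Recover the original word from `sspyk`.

The output letters match the input read backwards, each shifted +7: map reversed is pam. Two steps: reverse the string, then apply a Caesar shift of +7.
Reversing it on sspyk: shift back: s−7=l, s−7=l, p−7=i, y−7=r, k−7=d → llird; then reverse → drill.

drill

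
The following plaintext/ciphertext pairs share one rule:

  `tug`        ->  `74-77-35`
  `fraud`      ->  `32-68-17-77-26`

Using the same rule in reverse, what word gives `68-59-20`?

rob

t(#20)→74 and u(#21)→77: differences scale by 3, so n = 3·pos + 14. With a=1..z=26, the number is 3·pos + 14.
Decoding 68-59-20: 68→(68−14)÷3=18=r, 59→(59−14)÷3=15=o, 20→(20−14)÷3=2=b.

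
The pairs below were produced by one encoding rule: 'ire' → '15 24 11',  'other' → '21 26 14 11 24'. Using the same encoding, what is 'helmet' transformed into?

i is letter #9 and maps to 15: an offset of 6. Each letter is replaced by its alphabet position (a=1..z=26) + 6.
Applying it to helmet: h=8→14, e=5→11, l=12→18, m=13→19, e=5→11, t=20→26.

14 11 18 19 11 26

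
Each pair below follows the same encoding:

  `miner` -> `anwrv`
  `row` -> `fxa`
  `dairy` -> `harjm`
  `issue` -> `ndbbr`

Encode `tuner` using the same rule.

The output letters match the input read backwards, each shifted +9: miner reversed is renim. Two steps: reverse the string, then apply a Caesar shift of +9.
Applying it to tuner: reverse → renut; then shift: r+9=a, e+9=n, n+9=w, u+9=d, t+9=c.

anwdc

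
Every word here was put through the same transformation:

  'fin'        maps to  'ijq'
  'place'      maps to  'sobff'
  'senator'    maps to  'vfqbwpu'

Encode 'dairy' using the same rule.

gbjub

The shift depends on letter class: consonant f→i is +3, but vowel i→j is +1. Two shifts are in play — +1 for a/e/i/o/u, +3 for every other letter.
For dairy: d(cons)+3=g, a(vowel)+1=b, i(vowel)+1=j, r(cons)+3=u, y(cons)+3=b.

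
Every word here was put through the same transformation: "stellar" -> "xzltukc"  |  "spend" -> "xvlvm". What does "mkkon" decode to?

hedge

In stellar: s→x is +5, t→z is +6, e→l is +7, l→t is +8 — the shift increases by 1 each position. The shift increases by 1 at each position, starting from +5: 5, 6, 7, ….
Reversing it on mkkon: m−5=h, k−6=e, k−7=d, o−8=g, n−9=e.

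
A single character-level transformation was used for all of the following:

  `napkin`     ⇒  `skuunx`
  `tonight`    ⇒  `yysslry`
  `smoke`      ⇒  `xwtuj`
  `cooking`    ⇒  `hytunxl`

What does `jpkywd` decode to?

effort

Shifts by position in napkin: pos 0: n→s (+5), pos 1: a→k (+10), pos 2: p→u (+5), pos 3: k→u (+10) — repeating every 2. A repeating key of period 2 is used — shifts +5, +10 over and over.
Decoding jpkywd: j−5=e, p−10=f, k−5=f, y−10=o, w−5=r, d−10=t.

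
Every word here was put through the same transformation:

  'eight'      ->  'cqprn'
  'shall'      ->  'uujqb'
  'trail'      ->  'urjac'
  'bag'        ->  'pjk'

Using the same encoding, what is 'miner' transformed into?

The word is reversed, then every letter is shifted forward by 9.
On miner: reverse → renim; then shift: r+9=a, e+9=n, n+9=w, i+9=r, m+9=v.

anwrv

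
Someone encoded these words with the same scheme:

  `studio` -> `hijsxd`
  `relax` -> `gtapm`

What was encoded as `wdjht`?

Each letter is shifted forward by 15 in the alphabet (a Caesar shift of +15).
Undoing it on wdjht: w−15=h, d−15=o, j−15=u, h−15=s, t−15=e.

house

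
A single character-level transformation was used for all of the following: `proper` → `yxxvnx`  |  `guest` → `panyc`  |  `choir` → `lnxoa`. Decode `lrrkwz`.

client

Shifts by position in proper: pos 0: p→y (+9), pos 1: r→x (+6), pos 2: o→x (+9), pos 3: p→v (+6) — repeating every 2. The shifts repeat in a cycle of length 2: positions 0,1,… shift by +9, +6, then the pattern repeats.
Reversing it on lrrkwz: l−9=c, r−6=l, r−9=i, k−6=e, w−9=n, z−6=t.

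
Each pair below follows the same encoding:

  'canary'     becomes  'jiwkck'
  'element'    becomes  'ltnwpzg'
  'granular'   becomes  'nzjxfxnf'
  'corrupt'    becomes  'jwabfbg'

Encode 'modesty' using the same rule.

In canary: c→j is +7, a→i is +8, n→w is +9, a→k is +10 — the shift increases by 1 each position. The shift increases by 1 at each position, starting from +7: 7, 8, 9, ….
On modesty: m+7=t, o+8=w, d+9=m, e+10=o, s+11=d, t+12=f, y+13=l.

twmodfl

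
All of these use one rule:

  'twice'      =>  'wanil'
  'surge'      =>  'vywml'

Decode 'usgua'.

robot

In twice: t→w is +3, w→a is +4, i→n is +5, c→i is +6 — the shift increases by 1 each position. Each letter shifts forward by (position + 3), i.e. 3, 4, 5, … — the shift grows by one for each successive letter.
Undoing it on usgua: u−3=r, s−4=o, g−5=b, u−6=o, a−7=t.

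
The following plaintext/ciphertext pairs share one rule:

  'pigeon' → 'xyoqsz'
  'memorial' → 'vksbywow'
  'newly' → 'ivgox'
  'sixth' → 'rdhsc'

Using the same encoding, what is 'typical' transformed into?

vkmszid

Two steps: reverse the string, then apply a Caesar shift of +10.
Applying it to typical: reverse → lacipyt; then shift: l+10=v, a+10=k, c+10=m, i+10=s, p+10=z, y+10=i, t+10=d.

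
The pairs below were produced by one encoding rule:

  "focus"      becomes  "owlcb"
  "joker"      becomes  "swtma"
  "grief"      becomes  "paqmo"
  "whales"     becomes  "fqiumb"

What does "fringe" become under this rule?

oaqwpm

The shift depends on letter class: consonant f→o is +9, but vowel o→w is +8. Two shifts are in play — +8 for a/e/i/o/u, +9 for every other letter.
For fringe: f(cons)+9=o, r(cons)+9=a, i(vowel)+8=q, n(cons)+9=w, g(cons)+9=p, e(vowel)+8=m.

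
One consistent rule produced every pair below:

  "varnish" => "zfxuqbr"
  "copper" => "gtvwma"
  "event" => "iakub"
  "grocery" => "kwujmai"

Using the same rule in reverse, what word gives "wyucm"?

stove

In varnish: v→z is +4, a→f is +5, r→x is +6, n→u is +7 — the shift increases by 1 each position. Each letter shifts forward by (position + 4), i.e. 4, 5, 6, … — the shift grows by one for each successive letter.
Decoding wyucm: w−4=s, y−5=t, u−6=o, c−7=v, m−8=e.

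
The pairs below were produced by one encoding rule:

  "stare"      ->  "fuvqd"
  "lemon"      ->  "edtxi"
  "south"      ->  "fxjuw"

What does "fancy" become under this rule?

Treating letters as 0–25, the rule is x ↦ 15x + 21 (mod 26).
For fancy: f(5)→15·5+21≡18=s; a(0)→15·0+21≡21=v; n(13)→15·13+21≡8=i; c(2)→15·2+21≡25=z; y(24)→15·24+21≡17=r (all mod 26).

svizr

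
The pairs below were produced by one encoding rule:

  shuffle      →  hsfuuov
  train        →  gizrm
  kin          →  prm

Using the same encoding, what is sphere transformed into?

hksviv

Each pair mirrors across the alphabet (s↔h, h↔s, u↔f): positions sum to 25. Letters are reflected about the middle of the alphabet (position → 25−position): Atbash.
On sphere: s↔h, p↔k, h↔s, e↔v, r↔i, e↔v.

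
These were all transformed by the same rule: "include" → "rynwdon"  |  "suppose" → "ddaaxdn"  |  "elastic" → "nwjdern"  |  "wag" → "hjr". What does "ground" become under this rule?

Two shifts are in play — +9 for a/e/i/o/u, +11 for every other letter.
For ground: g(cons)+11=r, r(cons)+11=c, o(vowel)+9=x, u(vowel)+9=d, n(cons)+11=y, d(cons)+11=o.

rcxdyo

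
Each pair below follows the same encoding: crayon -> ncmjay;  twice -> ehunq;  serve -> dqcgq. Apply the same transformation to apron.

The shift depends on letter class: consonant c→n is +11, but vowel a→m is +12. Vowels shift forward by 12 and consonants shift forward by 11.
On apron: a(vowel)+12=m, p(cons)+11=a, r(cons)+11=c, o(vowel)+12=a, n(cons)+11=y.

macay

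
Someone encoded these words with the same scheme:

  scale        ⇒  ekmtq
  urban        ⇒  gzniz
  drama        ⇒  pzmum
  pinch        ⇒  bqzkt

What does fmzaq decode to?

tense

Shifts by position in scale: pos 0: s→e (+12), pos 1: c→k (+8), pos 2: a→m (+12), pos 3: l→t (+8) — repeating every 2. It's a Vigenère-style cipher with numeric key [12,8]: position i shifts by key[i mod 2].
Reversing it on fmzaq: f−12=t, m−8=e, z−12=n, a−8=s, q−12=e.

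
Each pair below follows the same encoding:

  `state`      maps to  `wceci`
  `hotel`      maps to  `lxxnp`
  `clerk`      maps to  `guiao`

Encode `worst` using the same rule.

The shifts repeat in a cycle of length 2: positions 0,1,… shift by +4, +9, then the pattern repeats.
On worst: w+4=a, o+9=x, r+4=v, s+9=b, t+4=x.

axvbx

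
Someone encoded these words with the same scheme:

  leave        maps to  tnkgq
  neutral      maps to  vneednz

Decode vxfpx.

In leave: l→t is +8, e→n is +9, a→k is +10, v→g is +11 — the shift increases by 1 each position. The shift increases by 1 at each position, starting from +8: 8, 9, 10, ….
Decoding vxfpx: v−8=n, x−9=o, f−10=v, p−11=e, x−12=l.

novel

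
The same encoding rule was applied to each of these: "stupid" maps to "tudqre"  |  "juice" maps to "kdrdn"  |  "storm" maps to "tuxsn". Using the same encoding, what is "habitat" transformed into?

ijcruju

The rule splits by letter class: vowels +9, consonants +1.
Applying it to habitat: h(cons)+1=i, a(vowel)+9=j, b(cons)+1=c, i(vowel)+9=r, t(cons)+1=u, a(vowel)+9=j, t(cons)+1=u.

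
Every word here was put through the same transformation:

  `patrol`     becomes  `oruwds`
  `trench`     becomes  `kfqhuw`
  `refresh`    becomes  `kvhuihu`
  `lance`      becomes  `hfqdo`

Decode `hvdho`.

The output letters match the input read backwards, each shifted +3: patrol reversed is lortap. Two steps: reverse the string, then apply a Caesar shift of +3.
Reversing it on hvdho: shift back: h−3=e, v−3=s, d−3=a, h−3=e, o−3=l → esael; then reverse → lease.

lease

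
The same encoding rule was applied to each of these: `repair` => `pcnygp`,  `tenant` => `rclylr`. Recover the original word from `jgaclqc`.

Compare letters: r→p is +24, e→c is +24, p→n is +24 — a constant shift. It's a constant shift of +24 (ROT24).
Undoing it on jgaclqc: j−24=l, g−24=i, a−24=c, c−24=e, l−24=n, q−24=s, c−24=e.

license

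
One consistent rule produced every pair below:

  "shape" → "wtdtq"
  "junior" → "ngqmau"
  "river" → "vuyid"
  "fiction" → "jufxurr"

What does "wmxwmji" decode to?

sausage

The shifts repeat in a cycle of length 3: positions 0,1,… shift by +4, +12, +3, then the pattern repeats.
Undoing it on wmxwmji: w−4=s, m−12=a, x−3=u, w−4=s, m−12=a, j−3=g, i−4=e.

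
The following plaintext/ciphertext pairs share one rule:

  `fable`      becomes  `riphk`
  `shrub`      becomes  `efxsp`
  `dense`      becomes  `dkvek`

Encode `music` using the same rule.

This is an affine cipher: with a=0,…,z=25, each position x becomes (7x+8) mod 26.
On music: m(12)→7·12+8≡14=o; u(20)→7·20+8≡18=s; s(18)→7·18+8≡4=e; i(8)→7·8+8≡12=m; c(2)→7·2+8≡22=w (all mod 26).

osemw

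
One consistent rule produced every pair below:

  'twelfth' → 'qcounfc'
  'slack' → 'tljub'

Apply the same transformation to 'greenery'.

hanwnnap

The output letters match the input read backwards, each shifted +9: twelfth reversed is htflewt. The word is reversed, then every letter is shifted forward by 9.
Applying it to greenery: reverse → yreneerg; then shift: y+9=h, r+9=a, e+9=n, n+9=w, e+9=n, e+9=n, r+9=a, g+9=p.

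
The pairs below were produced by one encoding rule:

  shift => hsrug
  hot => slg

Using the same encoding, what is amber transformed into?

This is the alphabet-reversal cipher (Atbash): a becomes z, b becomes y, etc.
Applying it to amber: a↔z, m↔n, b↔y, e↔v, r↔i.

znyvi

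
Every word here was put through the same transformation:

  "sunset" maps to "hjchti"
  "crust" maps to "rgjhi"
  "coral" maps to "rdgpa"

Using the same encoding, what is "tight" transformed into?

ixvwi

It's a constant shift of +15 (ROT15).
For tight: t+15=i, i+15=x, g+15=v, h+15=w, t+15=i.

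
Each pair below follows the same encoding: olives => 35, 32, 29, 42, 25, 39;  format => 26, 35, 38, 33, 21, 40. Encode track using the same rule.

40, 38, 21, 23, 31

o is letter #15 and maps to 35: an offset of 20. Letters become their 1-based position plus 20 (so a→21, b→22, …).
For track: t=20→40, r=18→38, a=1→21, c=3→23, k=11→31.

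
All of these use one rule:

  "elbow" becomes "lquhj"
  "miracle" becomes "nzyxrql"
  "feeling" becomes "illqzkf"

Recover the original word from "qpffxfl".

luggage

Treating letters as 0–25, the rule is x ↦ 23x + 23 (mod 26).
Undoing it on qpffxfl: q(16)→17·(16−23)≡11=l; p(15)→17·(15−23)≡20=u; f(5)→17·(5−23)≡6=g; f(5)→17·(5−23)≡6=g; x(23)→17·(23−23)≡0=a; f(5)→17·(5−23)≡6=g; l(11)→17·(11−23)≡4=e (all mod 26).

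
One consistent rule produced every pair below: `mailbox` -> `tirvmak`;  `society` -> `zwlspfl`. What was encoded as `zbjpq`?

In mailbox: m→t is +7, a→i is +8, i→r is +9, l→v is +10 — the shift increases by 1 each position. Each letter shifts forward by (position + 7), i.e. 7, 8, 9, … — the shift grows by one for each successive letter.
Decoding zbjpq: z−7=s, b−8=t, j−9=a, p−10=f, q−11=f.

staff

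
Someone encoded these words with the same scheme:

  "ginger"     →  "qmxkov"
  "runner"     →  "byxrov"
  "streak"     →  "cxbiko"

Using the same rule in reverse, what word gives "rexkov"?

A repeating key of period 2 is used — shifts +10, +4 over and over.
Reversing it on rexkov: r−10=h, e−4=a, x−10=n, k−4=g, o−10=e, v−4=r.

hanger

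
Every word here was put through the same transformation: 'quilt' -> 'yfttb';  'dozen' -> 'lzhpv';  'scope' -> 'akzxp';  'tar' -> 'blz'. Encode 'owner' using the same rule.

The shift depends on letter class: consonant q→y is +8, but vowel u→f is +11. The rule splits by letter class: vowels +11, consonants +8.
Applying it to owner: o(vowel)+11=z, w(cons)+8=e, n(cons)+8=v, e(vowel)+11=p, r(cons)+8=z.

zevpz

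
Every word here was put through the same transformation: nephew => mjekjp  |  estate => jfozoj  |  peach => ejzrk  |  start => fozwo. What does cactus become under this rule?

Each letter's alphabet position (a=0..z=25) is mapped through 9·x+25 mod 26 — an affine cipher.
On cactus: c(2)→9·2+25≡17=r; a(0)→9·0+25≡25=z; c(2)→9·2+25≡17=r; t(19)→9·19+25≡14=o; u(20)→9·20+25≡23=x; s(18)→9·18+25≡5=f (all mod 26).

rzroxf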